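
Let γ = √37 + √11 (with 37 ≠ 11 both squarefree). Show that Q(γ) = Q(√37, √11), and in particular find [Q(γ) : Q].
[Q(γ) : Q] = 4 (equivalently, Q(γ) = Q(√37, √11))

Obviously Q(γ) ⊆ Q(√37, √11), and [Q(√37, √11):Q] = 4 (since 37, 11 are distinct squarefree integers > 1 with 407 not a perfect square). To show equality we compute the minimal polynomial of γ. From γ = √37 + √11: γ^2 = 37 + 2√(407) + 11 = 48 + 2√(407), so γ^2 - 48 = 2√(407); squaring, (γ^2 - 48)^2 = 4·407, i.e. γ^4 - 96γ^2 + 2304 - 1628 = 0, i.e. γ^4 - 96γ^2 + 676 = 0. So γ is a root of x^4 - 96x^2 + 676. This polynomial is irreducible over Q: it has no rational root (each ±√37 ± √11 is irrational), and any factorization into two quadratics over Q would force √(407) ∈ Q (pairing opposite roots) or √37, √11 ∈ Q (other pairings), all impossible. Hence [Q(γ):Q] = 4 = [Q(√37, √11):Q], so Q(γ) = Q(√37, √11).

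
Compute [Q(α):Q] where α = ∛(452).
[Q(α):Q] = 3

The minimal polynomial of α is x^3 - 452, irreducible over Q since 452 is not a perfect cube (so x^3 - 452 has no rational root). Hence [Q(α):Q] = deg(m_α) = 3.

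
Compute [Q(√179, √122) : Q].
[Q(√179, √122) : Q] = 4

[Q(√179):Q] = 2 (min poly x^2 - 179, irreducible since 179 is squarefree > 1). For the top step, suppose √122 ∈ Q(√179), say √122 = c + d√179 with c, d ∈ Q. Squaring: 122 = c^2 + 179d^2 + 2cd√179. Since √179 ∉ Q this forces 2cd = 0. If d = 0 then √122 = c ∈ Q, contradicting 122 squarefree > 1. If c = 0 then 122 = 179d^2, so 179·122 = (179d)^2 is a perfect square in Q — but 179·122 = 21838 is not a perfect square (since 179 and 122 are distinct squarefree integers). Contradiction. Hence √122 ∉ Q(√179), so x^2 - 122 stays irreducible over Q(√179) and [Q(√179, √122) : Q(√179)] = 2. By the tower law, [Q(√179, √122) : Q] = 2 · 2 = 4.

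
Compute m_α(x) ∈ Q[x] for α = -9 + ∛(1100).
m_α(x) = x^3 + 27x^2 + 243x - 371

Set β = α + 9 = ∛(1100), so β^3 = 1100. Then (α + 9)^3 - 1100 = 0, i.e. α is a root of g(x) = (x + 9)^3 - 1100 = x^3 + 27x^2 + 243x - 371. Since g(x) = h(x + 9) where h(x) = x^3 - 1100, and h is irreducible over Q (because 1100 is not a perfect cube, so h has no rational root, and a monic cubic with no rational root is irreducible), g is also irreducible (irreducibility is preserved under the substitution x → x + 9). Hence m_α(x) = x^3 + 27x^2 + 243x - 371.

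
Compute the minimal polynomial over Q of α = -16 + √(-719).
m_α(x) = x^2 + 32x + 975

From α + 16 = √(-719), squaring gives (α + 16)^2 = -719, i.e. α^2 + 32α + 256 = -719, so α^2 + 32α + 975 = 0. The discriminant of x^2 + 32x + 975 is (32)^2 - 4·(975) = 1024 - 3900 = -2876, and 4·(-719) is not a perfect square in Q since -719 is squarefree and ≠ 1. Hence x^2 + 32x + 975 is irreducible over Q and is the minimal polynomial of α.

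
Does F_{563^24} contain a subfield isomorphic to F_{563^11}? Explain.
No: F_{563^11} is not a subfield of F_{563^24}

F_{p^m} embeds in F_{p^n} iff m | n. Here 11 ∤ 24 (since 24 = 2·11 + 2 with remainder 2 ≠ 0), so F_{563^11} is not a subfield of F_{563^24}. Equivalently: if it were, the tower law would give 11 = [F_{563^11}:F_563] dividing [F_{563^24}:F_563] = 24, contradiction.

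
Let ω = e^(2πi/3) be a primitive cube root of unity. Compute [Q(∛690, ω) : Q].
[Q(∛690, ω) : Q] = 6

[Q(∛690):Q] = 3 (min poly x^3 - 690, irreducible since 690 is not a perfect cube). [Q(ω):Q] = 2 (min poly x^2 + x + 1). Since Q(∛690) ⊂ R and ω ∉ R, we have ω ∉ Q(∛690), so x^2 + x + 1 remains irreducible over Q(∛690) and [Q(∛690, ω) : Q(∛690)] = 2. By the tower law, [Q(∛690, ω) : Q] = 3 · 2 = 6. (In fact Q(∛690, ω) is the splitting field of x^3 - 690 over Q.)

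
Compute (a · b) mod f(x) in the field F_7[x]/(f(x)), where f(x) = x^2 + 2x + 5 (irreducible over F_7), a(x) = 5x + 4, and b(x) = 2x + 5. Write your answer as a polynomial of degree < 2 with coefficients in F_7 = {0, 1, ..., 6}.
a · b ≡ 6x + 5 (mod f(x))

Multiply in F_7[x]: a(x)·b(x) = (5x + 4)·(2x + 5) = 3x^2 + 5x + 6. This has degree ≥ 2, so divide by f(x) over F_7: 3x^2 + 5x + 6 = (3)·(x^2 + 2x + 5) + (6x + 5). Hence a·b ≡ 6x + 5 (mod f). (F_7[x]/(f) is a field with 7^2 = 49 elements since f is irreducible of degree 2.)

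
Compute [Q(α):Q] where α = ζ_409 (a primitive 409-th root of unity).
[Q(α):Q] = 408

The minimal polynomial of ζ_409 over Q is the 409-th cyclotomic polynomial Φ_409(x), which is irreducible over Q and has degree φ(409) = 408. Hence [Q(α):Q] = φ(409) = 408.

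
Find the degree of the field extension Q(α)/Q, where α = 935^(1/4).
[Q(α):Q] = 4

α is a root of x^4 - 935. By Eisenstein's criterion at the prime p = 5 (which divides the constant term 935 but p^2 = 25 does not, since 935 is squarefree), x^4 - 935 is irreducible over Q. Hence [Q(α):Q] = 4.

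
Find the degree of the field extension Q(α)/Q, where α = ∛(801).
[Q(α):Q] = 3

The minimal polynomial of α is x^3 - 801, irreducible over Q since 801 is not a perfect cube (so x^3 - 801 has no rational root). Hence [Q(α):Q] = deg(m_α) = 3.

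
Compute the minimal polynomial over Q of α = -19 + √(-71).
m_α(x) = x^2 + 38x + 432

From α + 19 = √(-71), squaring gives (α + 19)^2 = -71, i.e. α^2 + 38α + 361 = -71, so α^2 + 38α + 432 = 0. The discriminant of x^2 + 38x + 432 is (38)^2 - 4·(432) = 1444 - 1728 = -284, and 4·(-71) is not a perfect square in Q since -71 is squarefree and ≠ 1. Hence x^2 + 38x + 432 is irreducible over Q and is the minimal polynomial of α.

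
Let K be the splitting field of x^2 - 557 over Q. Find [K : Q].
[K : Q] = 2

f(x) = x^2 - 557 factors as (x - √557)(x + √557). The splitting field is K = Q(√557). Since 557 is squarefree and > 1, it is not a perfect square, so x^2 - 557 is irreducible over Q and [Q(√557) : Q] = 2. Hence [K : Q] = 2.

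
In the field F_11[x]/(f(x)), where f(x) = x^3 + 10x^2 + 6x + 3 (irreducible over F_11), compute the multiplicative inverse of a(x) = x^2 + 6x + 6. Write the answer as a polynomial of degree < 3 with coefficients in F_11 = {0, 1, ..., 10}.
a(x)^(-1) ≡ 5x^2 + 3x + 10 (mod f(x))

Since f is irreducible over F_11, F_11[x]/(f) is a field and a(x) ≠ 0 has an inverse. Apply the extended Euclidean algorithm to f(x) and a(x) in F_11[x]: f(x) = (x + 4)·a(x) + (9x + 1);  a(x) = (5x + 5)·(9x + 1) + (1). The last nonzero remainder is the constant 1 = gcd(f, a) in F_11. Back-substituting through the division chain expresses 1 = s(x)·a(x) + t(x)·f(x) with s(x) ≡ 5x^2 + 3x + 10 (mod f), so a(x)^(-1) ≡ s(x) = 5x^2 + 3x + 10 (mod f). Check: (x^2 + 6x + 6)·(5x^2 + 3x + 10) = 5x^4 + 3x^2 + x + 5 ≡ 1 (mod x^3 + 10x^2 + 6x + 3).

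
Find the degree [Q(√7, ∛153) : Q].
[Q(√7, ∛153) : Q] = 6

Let L = Q(√7, ∛153). Since Q(√7) ⊂ L and [Q(√7):Q] = 2, the tower law gives 2 | [L:Q]. Likewise Q(∛153) ⊂ L with [Q(∛153):Q] = 3 (because 153 is not a perfect cube), so 3 | [L:Q]. As gcd(2,3) = 1, [L:Q] is divisible by 6. Conversely L is generated over Q by √7 and ∛153, so [L:Q] ≤ 2·3 = 6. Therefore [Q(√7, ∛153) : Q] = 6.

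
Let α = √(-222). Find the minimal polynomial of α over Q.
m_α(x) = x^2 + 222

α satisfies α^2 + 222 = 0, so x^2 + 222 annihilates α. Since d = -222 is squarefree and ≠ 1, it is not a perfect square in Q, so x^2 + 222 has no rational root and is therefore irreducible over Q (a degree-2 polynomial over a field is irreducible iff it has no root). Hence m_α(x) = x^2 + 222.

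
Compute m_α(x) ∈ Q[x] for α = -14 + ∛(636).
m_α(x) = x^3 + 42x^2 + 588x + 2108

Set β = α + 14 = ∛(636), so β^3 = 636. Then (α + 14)^3 - 636 = 0, i.e. α is a root of g(x) = (x + 14)^3 - 636 = x^3 + 42x^2 + 588x + 2108. Since g(x) = h(x + 14) where h(x) = x^3 - 636, and h is irreducible over Q (because 636 is not a perfect cube, so h has no rational root, and a monic cubic with no rational root is irreducible), g is also irreducible (irreducibility is preserved under the substitution x → x + 14). Hence m_α(x) = x^3 + 42x^2 + 588x + 2108.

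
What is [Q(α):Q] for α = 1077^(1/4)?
[Q(α):Q] = 4

α is a root of x^4 - 1077. By Eisenstein's criterion at the prime p = 3 (which divides the constant term 1077 but p^2 = 9 does not, since 1077 is squarefree), x^4 - 1077 is irreducible over Q. Hence [Q(α):Q] = 4.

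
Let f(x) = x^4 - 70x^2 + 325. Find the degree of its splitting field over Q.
[K : Q] = 4

Solving the quadratic in x^2: x^2 = (70 ± √(70^2 - 4·325))/2 = (70 ± √3600)/2 = (70 ± 60)/2, giving x^2 = 65 or x^2 = 5. So f(x) = (x^2 - 65)(x^2 - 5) and the roots of f are ±√65, ±√5. Hence the splitting field is K = Q(√65, √5). Since 65 and 5 are distinct squarefree integers > 1, their product 325 is not a perfect square, so √5 ∉ Q(√65). By the tower law [K:Q] = [Q(√65,√5):Q(√65)] · [Q(√65):Q] = 2 · 2 = 4.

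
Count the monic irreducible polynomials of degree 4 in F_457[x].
There are 10904423988 monic irreducible polynomials of degree 4 over F_457

Each element of F_{457^4} that lies in no proper subfield is a root of exactly one monic irreducible of degree 4 over F_457, and each such polynomial has 4 distinct roots in F_{457^4}. By Möbius inversion the count is N_457(4) = (1/4) Σ_{d|4} μ(4/d) · 457^d = (1/4)(μ(4)·457^1 + μ(2)·457^2 + μ(1)·457^4) = 43617695952/4 = 10904423988.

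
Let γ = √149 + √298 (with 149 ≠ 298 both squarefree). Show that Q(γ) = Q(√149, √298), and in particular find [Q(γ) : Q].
[Q(γ) : Q] = 4 (equivalently, Q(γ) = Q(√149, √298))

Obviously Q(γ) ⊆ Q(√149, √298), and [Q(√149, √298):Q] = 4 (since 149, 298 are distinct squarefree integers > 1 with 44402 not a perfect square). To show equality we compute the minimal polynomial of γ. From γ = √149 + √298: γ^2 = 149 + 2√(44402) + 298 = 447 + 2√(44402), so γ^2 - 447 = 2√(44402); squaring, (γ^2 - 447)^2 = 4·44402, i.e. γ^4 - 894γ^2 + 199809 - 177608 = 0, i.e. γ^4 - 894γ^2 + 22201 = 0. So γ is a root of x^4 - 894x^2 + 22201. This polynomial is irreducible over Q: it has no rational root (each ±√149 ± √298 is irrational), and any factorization into two quadratics over Q would force √(44402) ∈ Q (pairing opposite roots) or √149, √298 ∈ Q (other pairings), all impossible. Hence [Q(γ):Q] = 4 = [Q(√149, √298):Q], so Q(γ) = Q(√149, √298).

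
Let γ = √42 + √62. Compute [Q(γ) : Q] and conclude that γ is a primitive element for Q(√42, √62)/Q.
[Q(γ) : Q] = 4 (equivalently, Q(γ) = Q(√42, √62))

Obviously Q(γ) ⊆ Q(√42, √62), and [Q(√42, √62):Q] = 4 (since 42, 62 are distinct squarefree integers > 1 with 2604 not a perfect square). To show equality we compute the minimal polynomial of γ. From γ = √42 + √62: γ^2 = 42 + 2√(2604) + 62 = 104 + 2√(2604), so γ^2 - 104 = 2√(2604); squaring, (γ^2 - 104)^2 = 4·2604, i.e. γ^4 - 208γ^2 + 10816 - 10416 = 0, i.e. γ^4 - 208γ^2 + 400 = 0. So γ is a root of x^4 - 208x^2 + 400. This polynomial is irreducible over Q: it has no rational root (each ±√42 ± √62 is irrational), and any factorization into two quadratics over Q would force √(2604) ∈ Q (pairing opposite roots) or √42, √62 ∈ Q (other pairings), all impossible. Hence [Q(γ):Q] = 4 = [Q(√42, √62):Q], so Q(γ) = Q(√42, √62).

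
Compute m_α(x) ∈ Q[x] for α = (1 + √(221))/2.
m_α(x) = x^2 - x - 55

From 2α - 1 = √(221), squaring gives (2α - 1)^2 = 221, i.e. 4α^2 - 4α + 1 = 221, so α^2 - α + (1 - 221)/4 = 0. Since 221 ≡ 1 (mod 4), (1 - 221)/4 = -55 ∈ Z. The polynomial x^2 - x - 55 has discriminant 1 - 4·(-55) = 221, which is not a perfect square in Q (d = 221 is squarefree and ≠ 1), so x^2 - x - 55 is irreducible over Q. It is the minimal polynomial of α.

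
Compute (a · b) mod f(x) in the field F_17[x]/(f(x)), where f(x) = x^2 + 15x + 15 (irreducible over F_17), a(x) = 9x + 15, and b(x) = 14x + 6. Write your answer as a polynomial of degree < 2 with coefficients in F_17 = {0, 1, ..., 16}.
a · b ≡ 6x + 2 (mod f(x))

Multiply in F_17[x]: a(x)·b(x) = (9x + 15)·(14x + 6) = 7x^2 + 9x + 5. This has degree ≥ 2, so divide by f(x) over F_17: 7x^2 + 9x + 5 = (7)·(x^2 + 15x + 15) + (6x + 2). Hence a·b ≡ 6x + 2 (mod f). (F_17[x]/(f) is a field with 17^2 = 289 elements since f is irreducible of degree 2.)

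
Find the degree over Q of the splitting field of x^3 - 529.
[K : Q] = 6

The roots of x^3 - 529 are ∛529, ω∛529, ω^2∛529 where ω = e^(2πi/3) is a primitive cube root of unity, so K = Q(∛529, ω). Now [Q(∛529):Q] = 3 (since 529 is not a perfect cube, x^3 - 529 is irreducible) and [Q(ω):Q] = 2. Both 2 and 3 divide [K:Q], and [K:Q] ≤ 3·2 = 6, so [K:Q] = 6. (Equivalently: Q(∛529) ⊂ R but ω ∉ R, so [K : Q(∛529)] = 2.)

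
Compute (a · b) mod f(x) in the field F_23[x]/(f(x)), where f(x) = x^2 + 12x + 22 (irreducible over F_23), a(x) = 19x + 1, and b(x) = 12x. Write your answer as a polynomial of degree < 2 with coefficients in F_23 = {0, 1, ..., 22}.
a · b ≡ 13x + 21 (mod f(x))

Multiply in F_23[x]: a(x)·b(x) = (19x + 1)·(12x) = 21x^2 + 12x. This has degree ≥ 2, so divide by f(x) over F_23: 21x^2 + 12x = (21)·(x^2 + 12x + 22) + (13x + 21). Hence a·b ≡ 13x + 21 (mod f). (F_23[x]/(f) is a field with 23^2 = 529 elements since f is irreducible of degree 2.)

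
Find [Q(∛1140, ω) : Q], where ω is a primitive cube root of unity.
[Q(∛1140, ω) : Q] = 6

[Q(∛1140):Q] = 3 (min poly x^3 - 1140, irreducible since 1140 is not a perfect cube). [Q(ω):Q] = 2 (min poly x^2 + x + 1). Since Q(∛1140) ⊂ R and ω ∉ R, we have ω ∉ Q(∛1140), so x^2 + x + 1 remains irreducible over Q(∛1140) and [Q(∛1140, ω) : Q(∛1140)] = 2. By the tower law, [Q(∛1140, ω) : Q] = 3 · 2 = 6. (In fact Q(∛1140, ω) is the splitting field of x^3 - 1140 over Q.)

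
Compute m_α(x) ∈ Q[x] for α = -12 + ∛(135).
m_α(x) = x^3 + 36x^2 + 432x + 1593

Set β = α + 12 = ∛(135), so β^3 = 135. Then (α + 12)^3 - 135 = 0, i.e. α is a root of g(x) = (x + 12)^3 - 135 = x^3 + 36x^2 + 432x + 1593. Since g(x) = h(x + 12) where h(x) = x^3 - 135, and h is irreducible over Q (because 135 is not a perfect cube, so h has no rational root, and a monic cubic with no rational root is irreducible), g is also irreducible (irreducibility is preserved under the substitution x → x + 12). Hence m_α(x) = x^3 + 36x^2 + 432x + 1593.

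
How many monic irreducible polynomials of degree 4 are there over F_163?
There are 176471298 monic irreducible polynomials of degree 4 over F_163

Each element of F_{163^4} that lies in no proper subfield is a root of exactly one monic irreducible of degree 4 over F_163, and each such polynomial has 4 distinct roots in F_{163^4}. By Möbius inversion the count is N_163(4) = (1/4) Σ_{d|4} μ(4/d) · 163^d = (1/4)(μ(4)·163^1 + μ(2)·163^2 + μ(1)·163^4) = 705885192/4 = 176471298.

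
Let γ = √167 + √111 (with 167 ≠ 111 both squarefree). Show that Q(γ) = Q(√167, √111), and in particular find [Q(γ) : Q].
[Q(γ) : Q] = 4 (equivalently, Q(γ) = Q(√167, √111))

Obviously Q(γ) ⊆ Q(√167, √111), and [Q(√167, √111):Q] = 4 (since 167, 111 are distinct squarefree integers > 1 with 18537 not a perfect square). To show equality we compute the minimal polynomial of γ. From γ = √167 + √111: γ^2 = 167 + 2√(18537) + 111 = 278 + 2√(18537), so γ^2 - 278 = 2√(18537); squaring, (γ^2 - 278)^2 = 4·18537, i.e. γ^4 - 556γ^2 + 77284 - 74148 = 0, i.e. γ^4 - 556γ^2 + 3136 = 0. So γ is a root of x^4 - 556x^2 + 3136. This polynomial is irreducible over Q: it has no rational root (each ±√167 ± √111 is irrational), and any factorization into two quadratics over Q would force √(18537) ∈ Q (pairing opposite roots) or √167, √111 ∈ Q (other pairings), all impossible. Hence [Q(γ):Q] = 4 = [Q(√167, √111):Q], so Q(γ) = Q(√167, √111).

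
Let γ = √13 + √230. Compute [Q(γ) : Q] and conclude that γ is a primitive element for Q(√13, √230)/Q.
[Q(γ) : Q] = 4 (equivalently, Q(γ) = Q(√13, √230))

Obviously Q(γ) ⊆ Q(√13, √230), and [Q(√13, √230):Q] = 4 (since 13, 230 are distinct squarefree integers > 1 with 2990 not a perfect square). To show equality we compute the minimal polynomial of γ. From γ = √13 + √230: γ^2 = 13 + 2√(2990) + 230 = 243 + 2√(2990), so γ^2 - 243 = 2√(2990); squaring, (γ^2 - 243)^2 = 4·2990, i.e. γ^4 - 486γ^2 + 59049 - 11960 = 0, i.e. γ^4 - 486γ^2 + 47089 = 0. So γ is a root of x^4 - 486x^2 + 47089. This polynomial is irreducible over Q: it has no rational root (each ±√13 ± √230 is irrational), and any factorization into two quadratics over Q would force √(2990) ∈ Q (pairing opposite roots) or √13, √230 ∈ Q (other pairings), all impossible. Hence [Q(γ):Q] = 4 = [Q(√13, √230):Q], so Q(γ) = Q(√13, √230).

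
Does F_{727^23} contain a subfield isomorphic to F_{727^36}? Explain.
No: F_{727^36} is not a subfield of F_{727^23}

F_{p^m} embeds in F_{p^n} iff m | n. Here 36 ∤ 23 (since 23 = 0·36 + 23 with remainder 23 ≠ 0), so F_{727^36} is not a subfield of F_{727^23}. Equivalently: if it were, the tower law would give 36 = [F_{727^36}:F_727] dividing [F_{727^23}:F_727] = 23, contradiction.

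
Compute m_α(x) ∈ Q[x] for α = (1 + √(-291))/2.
m_α(x) = x^2 - x + 73

From 2α - 1 = √(-291), squaring gives (2α - 1)^2 = -291, i.e. 4α^2 - 4α + 1 = -291, so α^2 - α + (1 + 291)/4 = 0. Since -291 ≡ 1 (mod 4), (1 + 291)/4 = 73 ∈ Z. The polynomial x^2 - x + 73 has discriminant 1 - 4·(73) = -291, which is not a perfect square in Q (d = -291 is squarefree and ≠ 1), so x^2 - x + 73 is irreducible over Q. It is the minimal polynomial of α.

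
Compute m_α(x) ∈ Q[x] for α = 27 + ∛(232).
m_α(x) = x^3 - 81x^2 + 2187x - 19915

Set β = α - 27 = ∛(232), so β^3 = 232. Then (α - 27)^3 - 232 = 0, i.e. α is a root of g(x) = (x - 27)^3 - 232 = x^3 - 81x^2 + 2187x - 19915. Since g(x) = h(x - 27) where h(x) = x^3 - 232, and h is irreducible over Q (because 232 is not a perfect cube, so h has no rational root, and a monic cubic with no rational root is irreducible), g is also irreducible (irreducibility is preserved under the substitution x → x - 27). Hence m_α(x) = x^3 - 81x^2 + 2187x - 19915.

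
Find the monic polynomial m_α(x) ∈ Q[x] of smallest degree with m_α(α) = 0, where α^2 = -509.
m_α(x) = x^2 + 509

α satisfies α^2 + 509 = 0, so x^2 + 509 annihilates α. Since d = -509 is squarefree and ≠ 1, it is not a perfect square in Q, so x^2 + 509 has no rational root and is therefore irreducible over Q (a degree-2 polynomial over a field is irreducible iff it has no root). Hence m_α(x) = x^2 + 509.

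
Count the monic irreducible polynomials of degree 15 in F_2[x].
There are 2182 monic irreducible polynomials of degree 15 over F_2

Each element of F_{2^15} that lies in no proper subfield is a root of exactly one monic irreducible of degree 15 over F_2, and each such polynomial has 15 distinct roots in F_{2^15}. By Möbius inversion the count is N_2(15) = (1/15) Σ_{d|15} μ(15/d) · 2^d = (1/15)(μ(15)·2^1 + μ(5)·2^3 + μ(3)·2^5 + μ(1)·2^15) = 32730/15 = 2182.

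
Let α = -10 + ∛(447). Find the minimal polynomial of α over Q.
m_α(x) = x^3 + 30x^2 + 300x + 553

Set β = α + 10 = ∛(447), so β^3 = 447. Then (α + 10)^3 - 447 = 0, i.e. α is a root of g(x) = (x + 10)^3 - 447 = x^3 + 30x^2 + 300x + 553. Since g(x) = h(x + 10) where h(x) = x^3 - 447, and h is irreducible over Q (because 447 is not a perfect cube, so h has no rational root, and a monic cubic with no rational root is irreducible), g is also irreducible (irreducibility is preserved under the substitution x → x + 10). Hence m_α(x) = x^3 + 30x^2 + 300x + 553.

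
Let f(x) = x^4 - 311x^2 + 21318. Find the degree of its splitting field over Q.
[K : Q] = 4

Solving the quadratic in x^2: x^2 = (311 ± √(311^2 - 4·21318))/2 = (311 ± √11449)/2 = (311 ± 107)/2, giving x^2 = 209 or x^2 = 102. So f(x) = (x^2 - 209)(x^2 - 102) and the roots of f are ±√209, ±√102. Hence the splitting field is K = Q(√209, √102). Since 209 and 102 are distinct squarefree integers > 1, their product 21318 is not a perfect square, so √102 ∉ Q(√209). By the tower law [K:Q] = [Q(√209,√102):Q(√209)] · [Q(√209):Q] = 2 · 2 = 4.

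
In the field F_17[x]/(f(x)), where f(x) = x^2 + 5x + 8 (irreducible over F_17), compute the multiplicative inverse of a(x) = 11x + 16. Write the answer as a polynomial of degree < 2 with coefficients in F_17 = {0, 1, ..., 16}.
a(x)^(-1) ≡ 10x + 3 (mod f(x))

Since f is irreducible over F_17, F_17[x]/(f) is a field and a(x) ≠ 0 has an inverse. Apply the extended Euclidean algorithm to f(x) and a(x) in F_17[x]: f(x) = (14x + 11)·a(x) + (2). The last nonzero remainder is the constant 2 = gcd(f, a) in F_17. Back-substituting through the division chain expresses 2 = s(x)·a(x) + t(x)·f(x) with s(x) ≡ 3x + 6 (mod f), so (3x + 6)·a(x) ≡ 2 (mod f). Multiplying by 2^(-1) ≡ 9 in F_17 gives a(x)^(-1) ≡ 9·(3x + 6) ≡ 10x + 3 (mod f). Check: (11x + 16)·(10x + 3) = 8x^2 + 6x + 14 ≡ 1 (mod x^2 + 5x + 8).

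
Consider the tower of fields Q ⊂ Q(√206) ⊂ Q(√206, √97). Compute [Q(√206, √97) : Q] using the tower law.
[Q(√206, √97) : Q] = 4

[Q(√206):Q] = 2 (min poly x^2 - 206, irreducible since 206 is squarefree > 1). For the top step, suppose √97 ∈ Q(√206), say √97 = c + d√206 with c, d ∈ Q. Squaring: 97 = c^2 + 206d^2 + 2cd√206. Since √206 ∉ Q this forces 2cd = 0. If d = 0 then √97 = c ∈ Q, contradicting 97 squarefree > 1. If c = 0 then 97 = 206d^2, so 206·97 = (206d)^2 is a perfect square in Q — but 206·97 = 19982 is not a perfect square (since 206 and 97 are distinct squarefree integers). Contradiction. Hence √97 ∉ Q(√206), so x^2 - 97 stays irreducible over Q(√206) and [Q(√206, √97) : Q(√206)] = 2. By the tower law, [Q(√206, √97) : Q] = 2 · 2 = 4.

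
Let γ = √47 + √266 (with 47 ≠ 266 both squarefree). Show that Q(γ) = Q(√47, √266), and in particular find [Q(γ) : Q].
[Q(γ) : Q] = 4 (equivalently, Q(γ) = Q(√47, √266))

Obviously Q(γ) ⊆ Q(√47, √266), and [Q(√47, √266):Q] = 4 (since 47, 266 are distinct squarefree integers > 1 with 12502 not a perfect square). To show equality we compute the minimal polynomial of γ. From γ = √47 + √266: γ^2 = 47 + 2√(12502) + 266 = 313 + 2√(12502), so γ^2 - 313 = 2√(12502); squaring, (γ^2 - 313)^2 = 4·12502, i.e. γ^4 - 626γ^2 + 97969 - 50008 = 0, i.e. γ^4 - 626γ^2 + 47961 = 0. So γ is a root of x^4 - 626x^2 + 47961. This polynomial is irreducible over Q: it has no rational root (each ±√47 ± √266 is irrational), and any factorization into two quadratics over Q would force √(12502) ∈ Q (pairing opposite roots) or √47, √266 ∈ Q (other pairings), all impossible. Hence [Q(γ):Q] = 4 = [Q(√47, √266):Q], so Q(γ) = Q(√47, √266).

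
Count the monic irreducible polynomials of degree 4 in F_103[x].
There are 28135068 monic irreducible polynomials of degree 4 over F_103

Each element of F_{103^4} that lies in no proper subfield is a root of exactly one monic irreducible of degree 4 over F_103, and each such polynomial has 4 distinct roots in F_{103^4}. By Möbius inversion the count is N_103(4) = (1/4) Σ_{d|4} μ(4/d) · 103^d = (1/4)(μ(4)·103^1 + μ(2)·103^2 + μ(1)·103^4) = 112540272/4 = 28135068.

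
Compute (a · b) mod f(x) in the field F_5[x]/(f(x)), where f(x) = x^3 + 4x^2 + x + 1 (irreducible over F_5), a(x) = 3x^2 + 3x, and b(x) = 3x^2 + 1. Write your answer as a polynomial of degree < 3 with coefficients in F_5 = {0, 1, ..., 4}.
a · b ≡ 2x^2 + x + 2 (mod f(x))

Multiply in F_5[x]: a(x)·b(x) = (3x^2 + 3x)·(3x^2 + 1) = 4x^4 + 4x^3 + 3x^2 + 3x. This has degree ≥ 3, so divide by f(x) over F_5: 4x^4 + 4x^3 + 3x^2 + 3x = (4x + 3)·(x^3 + 4x^2 + x + 1) + (2x^2 + x + 2). Hence a·b ≡ 2x^2 + x + 2 (mod f). (F_5[x]/(f) is a field with 5^3 = 125 elements since f is irreducible of degree 3.)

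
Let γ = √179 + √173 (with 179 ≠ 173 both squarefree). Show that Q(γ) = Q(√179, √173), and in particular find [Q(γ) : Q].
[Q(γ) : Q] = 4 (equivalently, Q(γ) = Q(√179, √173))

Obviously Q(γ) ⊆ Q(√179, √173), and [Q(√179, √173):Q] = 4 (since 179, 173 are distinct squarefree integers > 1 with 30967 not a perfect square). To show equality we compute the minimal polynomial of γ. From γ = √179 + √173: γ^2 = 179 + 2√(30967) + 173 = 352 + 2√(30967), so γ^2 - 352 = 2√(30967); squaring, (γ^2 - 352)^2 = 4·30967, i.e. γ^4 - 704γ^2 + 123904 - 123868 = 0, i.e. γ^4 - 704γ^2 + 36 = 0. So γ is a root of x^4 - 704x^2 + 36. This polynomial is irreducible over Q: it has no rational root (each ±√179 ± √173 is irrational), and any factorization into two quadratics over Q would force √(30967) ∈ Q (pairing opposite roots) or √179, √173 ∈ Q (other pairings), all impossible. Hence [Q(γ):Q] = 4 = [Q(√179, √173):Q], so Q(γ) = Q(√179, √173).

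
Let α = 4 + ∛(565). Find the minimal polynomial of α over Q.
m_α(x) = x^3 - 12x^2 + 48x - 629

Set β = α - 4 = ∛(565), so β^3 = 565. Then (α - 4)^3 - 565 = 0, i.e. α is a root of g(x) = (x - 4)^3 - 565 = x^3 - 12x^2 + 48x - 629. Since g(x) = h(x - 4) where h(x) = x^3 - 565, and h is irreducible over Q (because 565 is not a perfect cube, so h has no rational root, and a monic cubic with no rational root is irreducible), g is also irreducible (irreducibility is preserved under the substitution x → x - 4). Hence m_α(x) = x^3 - 12x^2 + 48x - 629.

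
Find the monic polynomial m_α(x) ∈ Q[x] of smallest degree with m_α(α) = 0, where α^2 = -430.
m_α(x) = x^2 + 430

α satisfies α^2 + 430 = 0, so x^2 + 430 annihilates α. Since d = -430 is squarefree and ≠ 1, it is not a perfect square in Q, so x^2 + 430 has no rational root and is therefore irreducible over Q (a degree-2 polynomial over a field is irreducible iff it has no root). Hence m_α(x) = x^2 + 430.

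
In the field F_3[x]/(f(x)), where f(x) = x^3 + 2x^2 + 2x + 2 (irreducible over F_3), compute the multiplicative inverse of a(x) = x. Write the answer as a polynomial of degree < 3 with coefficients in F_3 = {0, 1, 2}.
a(x)^(-1) ≡ x^2 + 2x + 2 (mod f(x))

Since f is irreducible over F_3, F_3[x]/(f) is a field and a(x) ≠ 0 has an inverse. Apply the extended Euclidean algorithm to f(x) and a(x) in F_3[x]: f(x) = (x^2 + 2x + 2)·a(x) + (2). The last nonzero remainder is the constant 2 = gcd(f, a) in F_3. Back-substituting through the division chain expresses 2 = s(x)·a(x) + t(x)·f(x) with s(x) ≡ 2x^2 + x + 1 (mod f), so (2x^2 + x + 1)·a(x) ≡ 2 (mod f). Multiplying by 2^(-1) ≡ 2 in F_3 gives a(x)^(-1) ≡ 2·(2x^2 + x + 1) ≡ x^2 + 2x + 2 (mod f). Check: (x)·(x^2 + 2x + 2) = x^3 + 2x^2 + 2x ≡ 1 (mod x^3 + 2x^2 + 2x + 2).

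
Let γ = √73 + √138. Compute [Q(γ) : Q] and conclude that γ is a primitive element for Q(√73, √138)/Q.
[Q(γ) : Q] = 4 (equivalently, Q(γ) = Q(√73, √138))

Obviously Q(γ) ⊆ Q(√73, √138), and [Q(√73, √138):Q] = 4 (since 73, 138 are distinct squarefree integers > 1 with 10074 not a perfect square). To show equality we compute the minimal polynomial of γ. From γ = √73 + √138: γ^2 = 73 + 2√(10074) + 138 = 211 + 2√(10074), so γ^2 - 211 = 2√(10074); squaring, (γ^2 - 211)^2 = 4·10074, i.e. γ^4 - 422γ^2 + 44521 - 40296 = 0, i.e. γ^4 - 422γ^2 + 4225 = 0. So γ is a root of x^4 - 422x^2 + 4225. This polynomial is irreducible over Q: it has no rational root (each ±√73 ± √138 is irrational), and any factorization into two quadratics over Q would force √(10074) ∈ Q (pairing opposite roots) or √73, √138 ∈ Q (other pairings), all impossible. Hence [Q(γ):Q] = 4 = [Q(√73, √138):Q], so Q(γ) = Q(√73, √138).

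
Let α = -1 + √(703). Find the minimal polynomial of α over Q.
m_α(x) = x^2 + 2x - 702

From α + 1 = √(703), squaring gives (α + 1)^2 = 703, i.e. α^2 + 2α + 1 = 703, so α^2 + 2α - 702 = 0. The discriminant of x^2 + 2x - 702 is (2)^2 - 4·(-702) = 4 + 2808 = 2812, and 4·(703) is not a perfect square in Q since 703 is squarefree and ≠ 1. Hence x^2 + 2x - 702 is irreducible over Q and is the minimal polynomial of α.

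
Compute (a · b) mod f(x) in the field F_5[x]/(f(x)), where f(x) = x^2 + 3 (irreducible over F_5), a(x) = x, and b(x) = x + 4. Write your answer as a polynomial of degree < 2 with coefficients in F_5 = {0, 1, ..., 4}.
a · b ≡ 4x + 2 (mod f(x))

Multiply in F_5[x]: a(x)·b(x) = (x)·(x + 4) = x^2 + 4x. This has degree ≥ 2, so divide by f(x) over F_5: x^2 + 4x = (1)·(x^2 + 3) + (4x + 2). Hence a·b ≡ 4x + 2 (mod f). (F_5[x]/(f) is a field with 5^2 = 25 elements since f is irreducible of degree 2.)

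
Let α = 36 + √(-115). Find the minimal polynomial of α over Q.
m_α(x) = x^2 - 72x + 1411

From α - 36 = √(-115), squaring gives (α - 36)^2 = -115, i.e. α^2 - 72α + 1296 = -115, so α^2 - 72α + 1411 = 0. The discriminant of x^2 - 72x + 1411 is (-72)^2 - 4·(1411) = 5184 - 5644 = -460, and 4·(-115) is not a perfect square in Q since -115 is squarefree and ≠ 1. Hence x^2 - 72x + 1411 is irreducible over Q and is the minimal polynomial of α.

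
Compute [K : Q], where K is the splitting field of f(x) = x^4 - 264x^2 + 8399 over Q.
[K : Q] = 4

Solving the quadratic in x^2: x^2 = (264 ± √(264^2 - 4·8399))/2 = (264 ± √36100)/2 = (264 ± 190)/2, giving x^2 = 37 or x^2 = 227. So f(x) = (x^2 - 37)(x^2 - 227) and the roots of f are ±√37, ±√227. Hence the splitting field is K = Q(√37, √227). Since 37 and 227 are distinct squarefree integers > 1, their product 8399 is not a perfect square, so √227 ∉ Q(√37). By the tower law [K:Q] = [Q(√37,√227):Q(√37)] · [Q(√37):Q] = 2 · 2 = 4.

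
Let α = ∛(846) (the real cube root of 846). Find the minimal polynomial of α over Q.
m_α(x) = x^3 - 846

α satisfies α^3 = 846, so x^3 - 846 annihilates α. By the rational root test, a rational root p/q (in lowest terms) of x^3 - 846 would satisfy p^3 = 846 q^3, forcing q = 1 and p^3 = 846; but 846 is not a perfect cube, contradiction. A monic cubic over Q with no rational root is irreducible (any nontrivial factorization would include a linear factor). Hence x^3 - 846 is the minimal polynomial of α, and in particular [Q(α):Q] = 3.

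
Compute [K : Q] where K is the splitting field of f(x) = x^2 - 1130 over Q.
[K : Q] = 2

f(x) = x^2 - 1130 factors as (x - √1130)(x + √1130). The splitting field is K = Q(√1130). Since 1130 is squarefree and > 1, it is not a perfect square, so x^2 - 1130 is irreducible over Q and [Q(√1130) : Q] = 2. Hence [K : Q] = 2.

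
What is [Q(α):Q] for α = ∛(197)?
[Q(α):Q] = 3

The minimal polynomial of α is x^3 - 197, irreducible over Q since 197 is not a perfect cube (so x^3 - 197 has no rational root). Hence [Q(α):Q] = deg(m_α) = 3.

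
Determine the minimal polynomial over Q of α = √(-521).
m_α(x) = x^2 + 521

α satisfies α^2 + 521 = 0, so x^2 + 521 annihilates α. Since d = -521 is squarefree and ≠ 1, it is not a perfect square in Q, so x^2 + 521 has no rational root and is therefore irreducible over Q (a degree-2 polynomial over a field is irreducible iff it has no root). Hence m_α(x) = x^2 + 521.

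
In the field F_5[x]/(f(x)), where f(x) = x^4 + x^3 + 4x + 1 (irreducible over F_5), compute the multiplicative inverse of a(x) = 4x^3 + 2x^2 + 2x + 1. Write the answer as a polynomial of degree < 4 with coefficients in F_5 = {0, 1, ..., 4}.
a(x)^(-1) ≡ 3x^3 + 2x^2 + 2x + 2 (mod f(x))

Since f is irreducible over F_5, F_5[x]/(f) is a field and a(x) ≠ 0 has an inverse. Apply the extended Euclidean algorithm to f(x) and a(x) in F_5[x]: f(x) = (4x + 2)·a(x) + (3x^2 + x + 4);  a(x) = (3x + 3)·(3x^2 + x + 4) + (2x + 4);  (3x^2 + x + 4) = (4x)·(2x + 4) + (4). The last nonzero remainder is the constant 4 = gcd(f, a) in F_5. Back-substituting through the division chain expresses 4 = s(x)·a(x) + t(x)·f(x) with s(x) ≡ 2x^3 + 3x^2 + 3x + 3 (mod f), so (2x^3 + 3x^2 + 3x + 3)·a(x) ≡ 4 (mod f). Multiplying by 4^(-1) ≡ 4 in F_5 gives a(x)^(-1) ≡ 4·(2x^3 + 3x^2 + 3x + 3) ≡ 3x^3 + 2x^2 + 2x + 2 (mod f). Check: (4x^3 + 2x^2 + 2x + 1)·(3x^3 + 2x^2 + 2x + 2) = 2x^6 + 4x^5 + 3x^4 + 4x^3 + x + 2 ≡ 1 (mod x^4 + x^3 + 4x + 1).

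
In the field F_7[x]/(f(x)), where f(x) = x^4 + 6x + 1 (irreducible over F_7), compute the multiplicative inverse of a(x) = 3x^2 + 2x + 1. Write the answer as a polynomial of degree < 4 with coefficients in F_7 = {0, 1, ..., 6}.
a(x)^(-1) ≡ 2x^3 + 5x^2 + 3x + 6 (mod f(x))

Since f is irreducible over F_7, F_7[x]/(f) is a field and a(x) ≠ 0 has an inverse. Apply the extended Euclidean algorithm to f(x) and a(x) in F_7[x]: f(x) = (5x^2 + 6x + 6)·a(x) + (2x + 2);  a(x) = (5x + 3)·(2x + 2) + (2). The last nonzero remainder is the constant 2 = gcd(f, a) in F_7. Back-substituting through the division chain expresses 2 = s(x)·a(x) + t(x)·f(x) with s(x) ≡ 4x^3 + 3x^2 + 6x + 5 (mod f), so (4x^3 + 3x^2 + 6x + 5)·a(x) ≡ 2 (mod f). Multiplying by 2^(-1) ≡ 4 in F_7 gives a(x)^(-1) ≡ 4·(4x^3 + 3x^2 + 6x + 5) ≡ 2x^3 + 5x^2 + 3x + 6 (mod f). Check: (3x^2 + 2x + 1)·(2x^3 + 5x^2 + 3x + 6) = 6x^5 + 5x^4 + x^2 + x + 6 ≡ 1 (mod x^4 + 6x + 1).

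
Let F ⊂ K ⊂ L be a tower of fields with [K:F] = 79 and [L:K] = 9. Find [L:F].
[L:F] = 711

The tower law says that for any tower of field extensions F ⊂ K ⊂ L with finite degrees, [L:F] = [L:K] · [K:F]. Here this gives [L:F] = 9 · 79 = 711.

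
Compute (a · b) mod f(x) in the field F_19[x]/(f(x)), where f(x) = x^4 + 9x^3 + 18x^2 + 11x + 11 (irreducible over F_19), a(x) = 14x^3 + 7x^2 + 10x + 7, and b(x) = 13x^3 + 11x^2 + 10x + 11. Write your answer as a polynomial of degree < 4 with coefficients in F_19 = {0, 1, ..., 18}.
a · b ≡ 10x^3 + 3x^2 + 8x + 10 (mod f(x))

Multiply in F_19[x]: a(x)·b(x) = (14x^3 + 7x^2 + 10x + 7)·(13x^3 + 11x^2 + 10x + 11) = 11x^6 + 17x^5 + 5x^4 + 7x^3 + 7x^2 + 9x + 1. This has degree ≥ 4, so divide by f(x) over F_19: 11x^6 + 17x^5 + 5x^4 + 7x^3 + 7x^2 + 9x + 1 = (11x^2 + 13x + 13)·(x^4 + 9x^3 + 18x^2 + 11x + 11) + (10x^3 + 3x^2 + 8x + 10). Hence a·b ≡ 10x^3 + 3x^2 + 8x + 10 (mod f). (F_19[x]/(f) is a field with 19^4 = 130321 elements since f is irreducible of degree 4.)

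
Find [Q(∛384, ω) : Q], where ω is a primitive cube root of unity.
[Q(∛384, ω) : Q] = 6

[Q(∛384):Q] = 3 (min poly x^3 - 384, irreducible since 384 is not a perfect cube). [Q(ω):Q] = 2 (min poly x^2 + x + 1). Since Q(∛384) ⊂ R and ω ∉ R, we have ω ∉ Q(∛384), so x^2 + x + 1 remains irreducible over Q(∛384) and [Q(∛384, ω) : Q(∛384)] = 2. By the tower law, [Q(∛384, ω) : Q] = 3 · 2 = 6. (In fact Q(∛384, ω) is the splitting field of x^3 - 384 over Q.)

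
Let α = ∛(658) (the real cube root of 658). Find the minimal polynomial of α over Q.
m_α(x) = x^3 - 658

α satisfies α^3 = 658, so x^3 - 658 annihilates α. By the rational root test, a rational root p/q (in lowest terms) of x^3 - 658 would satisfy p^3 = 658 q^3, forcing q = 1 and p^3 = 658; but 658 is not a perfect cube, contradiction. A monic cubic over Q with no rational root is irreducible (any nontrivial factorization would include a linear factor). Hence x^3 - 658 is the minimal polynomial of α, and in particular [Q(α):Q] = 3.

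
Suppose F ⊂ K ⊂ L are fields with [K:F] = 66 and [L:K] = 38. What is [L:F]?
[L:F] = 2508

The tower law says that for any tower of field extensions F ⊂ K ⊂ L with finite degrees, [L:F] = [L:K] · [K:F]. Here this gives [L:F] = 38 · 66 = 2508.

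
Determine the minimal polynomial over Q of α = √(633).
m_α(x) = x^2 - 633

α satisfies α^2 - 633 = 0, so x^2 - 633 annihilates α. Since d = 633 is squarefree and ≠ 1, it is not a perfect square in Q, so x^2 - 633 has no rational root and is therefore irreducible over Q (a degree-2 polynomial over a field is irreducible iff it has no root). Hence m_α(x) = x^2 - 633.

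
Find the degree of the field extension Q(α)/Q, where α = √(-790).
[Q(α):Q] = 2

[Q(α):Q] equals the degree of the minimal polynomial of α. Here α^2 = -790 and x^2 + 790 is irreducible (d = -790 is squarefree, ≠ 1, hence not a square), so deg(m_α) = 2. Thus [Q(α):Q] = 2.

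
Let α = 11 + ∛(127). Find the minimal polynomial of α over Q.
m_α(x) = x^3 - 33x^2 + 363x - 1458

Set β = α - 11 = ∛(127), so β^3 = 127. Then (α - 11)^3 - 127 = 0, i.e. α is a root of g(x) = (x - 11)^3 - 127 = x^3 - 33x^2 + 363x - 1458. Since g(x) = h(x - 11) where h(x) = x^3 - 127, and h is irreducible over Q (because 127 is not a perfect cube, so h has no rational root, and a monic cubic with no rational root is irreducible), g is also irreducible (irreducibility is preserved under the substitution x → x - 11). Hence m_α(x) = x^3 - 33x^2 + 363x - 1458.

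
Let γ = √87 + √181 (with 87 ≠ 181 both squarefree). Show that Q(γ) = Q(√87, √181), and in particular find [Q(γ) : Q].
[Q(γ) : Q] = 4 (equivalently, Q(γ) = Q(√87, √181))

Obviously Q(γ) ⊆ Q(√87, √181), and [Q(√87, √181):Q] = 4 (since 87, 181 are distinct squarefree integers > 1 with 15747 not a perfect square). To show equality we compute the minimal polynomial of γ. From γ = √87 + √181: γ^2 = 87 + 2√(15747) + 181 = 268 + 2√(15747), so γ^2 - 268 = 2√(15747); squaring, (γ^2 - 268)^2 = 4·15747, i.e. γ^4 - 536γ^2 + 71824 - 62988 = 0, i.e. γ^4 - 536γ^2 + 8836 = 0. So γ is a root of x^4 - 536x^2 + 8836. This polynomial is irreducible over Q: it has no rational root (each ±√87 ± √181 is irrational), and any factorization into two quadratics over Q would force √(15747) ∈ Q (pairing opposite roots) or √87, √181 ∈ Q (other pairings), all impossible. Hence [Q(γ):Q] = 4 = [Q(√87, √181):Q], so Q(γ) = Q(√87, √181).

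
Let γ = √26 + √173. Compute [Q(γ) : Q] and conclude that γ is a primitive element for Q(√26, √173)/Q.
[Q(γ) : Q] = 4 (equivalently, Q(γ) = Q(√26, √173))

Obviously Q(γ) ⊆ Q(√26, √173), and [Q(√26, √173):Q] = 4 (since 26, 173 are distinct squarefree integers > 1 with 4498 not a perfect square). To show equality we compute the minimal polynomial of γ. From γ = √26 + √173: γ^2 = 26 + 2√(4498) + 173 = 199 + 2√(4498), so γ^2 - 199 = 2√(4498); squaring, (γ^2 - 199)^2 = 4·4498, i.e. γ^4 - 398γ^2 + 39601 - 17992 = 0, i.e. γ^4 - 398γ^2 + 21609 = 0. So γ is a root of x^4 - 398x^2 + 21609. This polynomial is irreducible over Q: it has no rational root (each ±√26 ± √173 is irrational), and any factorization into two quadratics over Q would force √(4498) ∈ Q (pairing opposite roots) or √26, √173 ∈ Q (other pairings), all impossible. Hence [Q(γ):Q] = 4 = [Q(√26, √173):Q], so Q(γ) = Q(√26, √173).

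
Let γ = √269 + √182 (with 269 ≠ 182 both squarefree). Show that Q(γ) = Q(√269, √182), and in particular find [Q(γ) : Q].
[Q(γ) : Q] = 4 (equivalently, Q(γ) = Q(√269, √182))

Obviously Q(γ) ⊆ Q(√269, √182), and [Q(√269, √182):Q] = 4 (since 269, 182 are distinct squarefree integers > 1 with 48958 not a perfect square). To show equality we compute the minimal polynomial of γ. From γ = √269 + √182: γ^2 = 269 + 2√(48958) + 182 = 451 + 2√(48958), so γ^2 - 451 = 2√(48958); squaring, (γ^2 - 451)^2 = 4·48958, i.e. γ^4 - 902γ^2 + 203401 - 195832 = 0, i.e. γ^4 - 902γ^2 + 7569 = 0. So γ is a root of x^4 - 902x^2 + 7569. This polynomial is irreducible over Q: it has no rational root (each ±√269 ± √182 is irrational), and any factorization into two quadratics over Q would force √(48958) ∈ Q (pairing opposite roots) or √269, √182 ∈ Q (other pairings), all impossible. Hence [Q(γ):Q] = 4 = [Q(√269, √182):Q], so Q(γ) = Q(√269, √182).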